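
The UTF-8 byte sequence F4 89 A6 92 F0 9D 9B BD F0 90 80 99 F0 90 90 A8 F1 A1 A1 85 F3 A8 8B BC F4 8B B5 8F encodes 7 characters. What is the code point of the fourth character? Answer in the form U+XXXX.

Offset 0: leading byte 0xF4 = 11110100 → 4-byte char #1 = F4 89 A6 92.
Offset 4: leading byte 0xF0 = 11110000 → 4-byte char #2 = F0 9D 9B BD.
Offset 8: leading byte 0xF0 = 11110000 → 4-byte char #3 = F0 90 80 99.
Offset 12: leading byte 0xF0 = 11110000 → 4-byte char #4 = F0 90 90 A8.
Leading byte 0xF0 = 11110000 matches 11110xxx → 4-byte sequence.
Byte 1: 0xF0 = 11110000, payload 000 (3 bits).
Byte 2: 0x90 = 10010000 (10xxxxxx ✓), payload 010000.
Byte 3: 0x90 = 10010000 (10xxxxxx ✓), payload 010000.
Byte 4: 0xA8 = 10101000 (10xxxxxx ✓), payload 101000.
Concatenate: 000010000010000101000 = 0x10428 (21 bits → U+10428).

U+10428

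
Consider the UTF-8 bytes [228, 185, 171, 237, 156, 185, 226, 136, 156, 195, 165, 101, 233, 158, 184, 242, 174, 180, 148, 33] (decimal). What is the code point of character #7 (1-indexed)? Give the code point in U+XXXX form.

Offset 0: leading byte 0xE4 = 11100100 → 3-byte char #1 = E4 B9 AB.
Offset 3: leading byte 0xED = 11101101 → 3-byte char #2 = ED 9C B9.
Offset 6: leading byte 0xE2 = 11100010 → 3-byte char #3 = E2 88 9C.
Offset 9: leading byte 0xC3 = 11000011 → 2-byte char #4 = C3 A5.
Offset 11: leading byte 0x65 = 01100101 → 1-byte char #5 = 65.
Offset 12: leading byte 0xE9 = 11101001 → 3-byte char #6 = E9 9E B8.
Offset 15: leading byte 0xF2 = 11110010 → 4-byte char #7 = F2 AE B4 94.
Leading byte 0xF2 = 11110010 matches 11110xxx → 4-byte sequence.
Byte 1: 0xF2 = 11110010, payload 010 (3 bits).
Byte 2: 0xAE = 10101110 (10xxxxxx ✓), payload 101110.
Byte 3: 0xB4 = 10110100 (10xxxxxx ✓), payload 110100.
Byte 4: 0x94 = 10010100 (10xxxxxx ✓), payload 010100.
Concatenate: 010101110110100010100 = 0xAED14 (21 bits → U+AED14).

U+AED14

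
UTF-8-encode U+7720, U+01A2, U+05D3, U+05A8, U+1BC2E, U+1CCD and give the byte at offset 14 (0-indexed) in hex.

0xB3

U+7720 → 3-byte form E7 9C A0 at offsets 0–2.
U+01A2 → 2-byte form C6 A2 at offsets 3–4.
U+05D3 → 2-byte form D7 93 at offsets 5–6.
U+05A8 → 2-byte form D6 A8 at offsets 7–8.
U+1BC2E → 4-byte form F0 9B B0 AE at offsets 9–12.
U+1CCD → 3-byte form E1 B3 8D at offsets 13–15.
Offset 14 falls in char 6's range; it's byte 2 of E1 B3 8D = 0xB3.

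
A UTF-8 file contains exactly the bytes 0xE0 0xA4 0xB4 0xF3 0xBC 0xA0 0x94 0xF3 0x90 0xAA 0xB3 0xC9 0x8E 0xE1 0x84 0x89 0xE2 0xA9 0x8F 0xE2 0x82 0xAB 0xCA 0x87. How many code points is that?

8

Byte at offset 0: 0xE0 = 11100000 → 3-byte char (#1). Advance 3.
Byte at offset 3: 0xF3 = 11110011 → 4-byte char (#2). Advance 4.
Byte at offset 7: 0xF3 = 11110011 → 4-byte char (#3). Advance 4.
Byte at offset 11: 0xC9 = 11001001 → 2-byte char (#4). Advance 2.
Byte at offset 13: 0xE1 = 11100001 → 3-byte char (#5). Advance 3.
Byte at offset 16: 0xE2 = 11100010 → 3-byte char (#6). Advance 3.
Byte at offset 19: 0xE2 = 11100010 → 3-byte char (#7). Advance 3.
Byte at offset 22: 0xCA = 11001010 → 2-byte char (#8). Advance 2.
Reached end at offset 24 after 8 code points.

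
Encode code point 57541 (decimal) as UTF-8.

U+E0C5 = 0xE0C5 = 57541 decimal. In range U+0800–U+FFFF → 3-byte form: 1110xxxx 10xxxxxx 10xxxxxx.
Binary (16 bits): 1110000011000101.
Split 4+6+6: 1110 | 000011 | 000101.
Byte 1: 11101110 = 0xEE.
Byte 2: 10000011 = 0x83.
Byte 3: 10000101 = 0x85.

EE 83 85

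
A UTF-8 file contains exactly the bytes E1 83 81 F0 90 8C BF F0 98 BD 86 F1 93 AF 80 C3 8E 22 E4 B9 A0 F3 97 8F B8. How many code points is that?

Byte at offset 0: 0xE1 = 11100001 → 3-byte char (#1). Advance 3.
Byte at offset 3: 0xF0 = 11110000 → 4-byte char (#2). Advance 4.
Byte at offset 7: 0xF0 = 11110000 → 4-byte char (#3). Advance 4.
Byte at offset 11: 0xF1 = 11110001 → 4-byte char (#4). Advance 4.
Byte at offset 15: 0xC3 = 11000011 → 2-byte char (#5). Advance 2.
Byte at offset 17: 0x22 = 00100010 → 1-byte char (#6). Advance 1.
Byte at offset 18: 0xE4 = 11100100 → 3-byte char (#7). Advance 3.
Byte at offset 21: 0xF3 = 11110011 → 4-byte char (#8). Advance 4.
Reached end at offset 25 after 8 code points.

8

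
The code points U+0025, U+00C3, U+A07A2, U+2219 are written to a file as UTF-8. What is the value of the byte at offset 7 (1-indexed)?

1-indexed offset 7 is 0-indexed offset 6.
U+0025 → 1-byte form 25 at offsets 0–0.
U+00C3 → 2-byte form C3 83 at offsets 1–2.
U+A07A2 → 4-byte form F2 A0 9E A2 at offsets 3–6.
Offset 6 falls in char 3's range; it's byte 4 of F2 A0 9E A2 = 0xA2.

0xA2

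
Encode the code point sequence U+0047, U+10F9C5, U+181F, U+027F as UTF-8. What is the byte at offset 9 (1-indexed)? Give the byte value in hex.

0xC9

1-indexed offset 9 is 0-indexed offset 8.
U+0047 → 1-byte form 47 at offsets 0–0.
U+10F9C5 → 4-byte form F4 8F A7 85 at offsets 1–4.
U+181F → 3-byte form E1 A0 9F at offsets 5–7.
U+027F → 2-byte form C9 BF at offsets 8–9.
Offset 8 falls in char 4's range; it's byte 1 of C9 BF = 0xC9.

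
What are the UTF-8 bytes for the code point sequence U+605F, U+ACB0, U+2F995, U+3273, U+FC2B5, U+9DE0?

E6 81 9F EA B2 B0 F0 AF A6 95 E3 89 B3 F3 BC 8A B5 E9 B7 A0

U+605F: 3-byte form → E6 81 9F.
U+ACB0: 3-byte form → EA B2 B0.
U+2F995: 4-byte form → F0 AF A6 95.
U+3273: 3-byte form → E3 89 B3.
U+FC2B5: 4-byte form → F3 BC 8A B5.
U+9DE0: 3-byte form → E9 B7 A0.
Concatenated (20 bytes): E6 81 9F EA B2 B0 F0 AF A6 95 E3 89 B3 F3 BC 8A B5 E9 B7 A0.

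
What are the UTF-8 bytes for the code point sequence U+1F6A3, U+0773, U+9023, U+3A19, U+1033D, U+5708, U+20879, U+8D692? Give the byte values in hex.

U+1F6A3: 4-byte form → F0 9F 9A A3.
U+0773: 2-byte form → DD B3.
U+9023: 3-byte form → E9 80 A3.
U+3A19: 3-byte form → E3 A8 99.
U+1033D: 4-byte form → F0 90 8C BD.
U+5708: 3-byte form → E5 9C 88.
U+20879: 4-byte form → F0 A0 A1 B9.
U+8D692: 4-byte form → F2 8D 9A 92.
Concatenated (27 bytes): F0 9F 9A A3 DD B3 E9 80 A3 E3 A8 99 F0 90 8C BD E5 9C 88 F0 A0 A1 B9 F2 8D 9A 92.

F0 9F 9A A3 DD B3 E9 80 A3 E3 A8 99 F0 90 8C BD E5 9C 88 F0 A0 A1 B9 F2 8D 9A 92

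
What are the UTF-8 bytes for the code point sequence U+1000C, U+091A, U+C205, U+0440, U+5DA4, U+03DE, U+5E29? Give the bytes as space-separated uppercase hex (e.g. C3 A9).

U+1000C: 4-byte form → F0 90 80 8C.
U+091A: 3-byte form → E0 A4 9A.
U+C205: 3-byte form → EC 88 85.
U+0440: 2-byte form → D1 80.
U+5DA4: 3-byte form → E5 B6 A4.
U+03DE: 2-byte form → CF 9E.
U+5E29: 3-byte form → E5 B8 A9.
Concatenated (20 bytes): F0 90 80 8C E0 A4 9A EC 88 85 D1 80 E5 B6 A4 CF 9E E5 B8 A9.

F0 90 80 8C E0 A4 9A EC 88 85 D1 80 E5 B6 A4 CF 9E E5 B8 A9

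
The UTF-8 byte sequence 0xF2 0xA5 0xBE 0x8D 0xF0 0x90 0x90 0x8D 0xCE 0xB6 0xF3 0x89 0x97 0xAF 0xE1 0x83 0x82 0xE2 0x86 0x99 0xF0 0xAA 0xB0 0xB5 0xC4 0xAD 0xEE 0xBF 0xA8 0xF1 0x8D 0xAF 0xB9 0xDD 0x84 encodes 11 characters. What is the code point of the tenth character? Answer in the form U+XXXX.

Offset 0: leading byte 0xF2 = 11110010 → 4-byte char #1 = F2 A5 BE 8D.
Offset 4: leading byte 0xF0 = 11110000 → 4-byte char #2 = F0 90 90 8D.
Offset 8: leading byte 0xCE = 11001110 → 2-byte char #3 = CE B6.
Offset 10: leading byte 0xF3 = 11110011 → 4-byte char #4 = F3 89 97 AF.
Offset 14: leading byte 0xE1 = 11100001 → 3-byte char #5 = E1 83 82.
Offset 17: leading byte 0xE2 = 11100010 → 3-byte char #6 = E2 86 99.
Offset 20: leading byte 0xF0 = 11110000 → 4-byte char #7 = F0 AA B0 B5.
Offset 24: leading byte 0xC4 = 11000100 → 2-byte char #8 = C4 AD.
Offset 26: leading byte 0xEE = 11101110 → 3-byte char #9 = EE BF A8.
Offset 29: leading byte 0xF1 = 11110001 → 4-byte char #10 = F1 8D AF B9.
Leading byte 0xF1 = 11110001 matches 11110xxx → 4-byte sequence.
Byte 1: 0xF1 = 11110001, payload 001 (3 bits).
Byte 2: 0x8D = 10001101 (10xxxxxx ✓), payload 001101.
Byte 3: 0xAF = 10101111 (10xxxxxx ✓), payload 101111.
Byte 4: 0xB9 = 10111001 (10xxxxxx ✓), payload 111001.
Concatenate: 001001101101111111001 = 0x4DBF9 (21 bits → U+4DBF9).

U+4DBF9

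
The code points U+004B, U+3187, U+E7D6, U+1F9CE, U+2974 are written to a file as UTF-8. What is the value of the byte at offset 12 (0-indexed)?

U+004B → 1-byte form 4B at offsets 0–0.
U+3187 → 3-byte form E3 86 87 at offsets 1–3.
U+E7D6 → 3-byte form EE 9F 96 at offsets 4–6.
U+1F9CE → 4-byte form F0 9F A7 8E at offsets 7–10.
U+2974 → 3-byte form E2 A5 B4 at offsets 11–13.
Offset 12 falls in char 5's range; it's byte 2 of E2 A5 B4 = 0xA5.

0xA5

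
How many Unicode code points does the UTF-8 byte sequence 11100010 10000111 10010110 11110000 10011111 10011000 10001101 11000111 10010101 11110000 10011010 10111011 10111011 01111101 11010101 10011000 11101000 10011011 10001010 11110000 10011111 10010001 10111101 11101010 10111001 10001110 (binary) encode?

Byte at offset 0: 0xE2 = 11100010 → 3-byte char (#1). Advance 3.
Byte at offset 3: 0xF0 = 11110000 → 4-byte char (#2). Advance 4.
Byte at offset 7: 0xC7 = 11000111 → 2-byte char (#3). Advance 2.
Byte at offset 9: 0xF0 = 11110000 → 4-byte char (#4). Advance 4.
Byte at offset 13: 0x7D = 01111101 → 1-byte char (#5). Advance 1.
Byte at offset 14: 0xD5 = 11010101 → 2-byte char (#6). Advance 2.
Byte at offset 16: 0xE8 = 11101000 → 3-byte char (#7). Advance 3.
Byte at offset 19: 0xF0 = 11110000 → 4-byte char (#8). Advance 4.
Byte at offset 23: 0xEA = 11101010 → 3-byte char (#9). Advance 3.
Reached end at offset 26 after 9 code points.

9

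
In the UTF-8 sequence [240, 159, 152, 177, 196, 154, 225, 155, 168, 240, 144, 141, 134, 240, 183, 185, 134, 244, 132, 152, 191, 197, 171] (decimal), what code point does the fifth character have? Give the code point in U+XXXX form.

Offset 0: leading byte 0xF0 = 11110000 → 4-byte char #1 = F0 9F 98 B1.
Offset 4: leading byte 0xC4 = 11000100 → 2-byte char #2 = C4 9A.
Offset 6: leading byte 0xE1 = 11100001 → 3-byte char #3 = E1 9B A8.
Offset 9: leading byte 0xF0 = 11110000 → 4-byte char #4 = F0 90 8D 86.
Offset 13: leading byte 0xF0 = 11110000 → 4-byte char #5 = F0 B7 B9 86.
Leading byte 0xF0 = 11110000 matches 11110xxx → 4-byte sequence.
Byte 1: 0xF0 = 11110000, payload 000 (3 bits).
Byte 2: 0xB7 = 10110111 (10xxxxxx ✓), payload 110111.
Byte 3: 0xB9 = 10111001 (10xxxxxx ✓), payload 111001.
Byte 4: 0x86 = 10000110 (10xxxxxx ✓), payload 000110.
Concatenate: 000110111111001000110 = 0x37E46 (21 bits → U+37E46).

U+37E46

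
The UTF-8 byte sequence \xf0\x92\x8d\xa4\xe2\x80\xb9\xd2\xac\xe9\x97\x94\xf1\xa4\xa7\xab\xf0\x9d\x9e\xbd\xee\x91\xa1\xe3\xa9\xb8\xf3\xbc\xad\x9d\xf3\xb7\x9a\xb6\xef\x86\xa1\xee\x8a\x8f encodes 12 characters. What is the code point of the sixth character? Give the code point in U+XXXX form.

Offset 0: leading byte 0xF0 = 11110000 → 4-byte char #1 = F0 92 8D A4.
Offset 4: leading byte 0xE2 = 11100010 → 3-byte char #2 = E2 80 B9.
Offset 7: leading byte 0xD2 = 11010010 → 2-byte char #3 = D2 AC.
Offset 9: leading byte 0xE9 = 11101001 → 3-byte char #4 = E9 97 94.
Offset 12: leading byte 0xF1 = 11110001 → 4-byte char #5 = F1 A4 A7 AB.
Offset 16: leading byte 0xF0 = 11110000 → 4-byte char #6 = F0 9D 9E BD.
Leading byte 0xF0 = 11110000 matches 11110xxx → 4-byte sequence.
Byte 1: 0xF0 = 11110000, payload 000 (3 bits).
Byte 2: 0x9D = 10011101 (10xxxxxx ✓), payload 011101.
Byte 3: 0x9E = 10011110 (10xxxxxx ✓), payload 011110.
Byte 4: 0xBD = 10111101 (10xxxxxx ✓), payload 111101.
Concatenate: 000011101011110111101 = 0x1D7BD (21 bits → U+1D7BD).

U+1D7BD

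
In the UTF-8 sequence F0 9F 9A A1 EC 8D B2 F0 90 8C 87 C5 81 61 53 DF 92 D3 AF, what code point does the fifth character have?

Offset 0: leading byte 0xF0 = 11110000 → 4-byte char #1 = F0 9F 9A A1.
Offset 4: leading byte 0xEC = 11101100 → 3-byte char #2 = EC 8D B2.
Offset 7: leading byte 0xF0 = 11110000 → 4-byte char #3 = F0 90 8C 87.
Offset 11: leading byte 0xC5 = 11000101 → 2-byte char #4 = C5 81.
Offset 13: leading byte 0x61 = 01100001 → 1-byte char #5 = 61.
Leading byte 0x61 = 01100001 matches 0xxxxxxx → 1-byte sequence.
Byte 1: 0x61 = 01100001, payload 1100001 (7 bits).
Concatenate: 1100001 = 0x61 (7 bits → U+0061).

U+0061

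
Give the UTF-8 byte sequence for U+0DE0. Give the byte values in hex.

E0 B7 A0

U+0DE0 = 0xDE0 = 3552 decimal. In range U+0800–U+FFFF → 3-byte form: 1110xxxx 10xxxxxx 10xxxxxx.
Binary (16 bits): 0000110111100000.
Split 4+6+6: 0000 | 110111 | 100000.
Byte 1: 11100000 = 0xE0.
Byte 2: 10110111 = 0xB7.
Byte 3: 10100000 = 0xA0.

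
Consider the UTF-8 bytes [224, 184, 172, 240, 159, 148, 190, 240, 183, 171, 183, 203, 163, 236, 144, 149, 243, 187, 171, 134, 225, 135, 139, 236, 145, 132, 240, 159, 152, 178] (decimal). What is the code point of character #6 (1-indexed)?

U+FBAC6

Offset 0: leading byte 0xE0 = 11100000 → 3-byte char #1 = E0 B8 AC.
Offset 3: leading byte 0xF0 = 11110000 → 4-byte char #2 = F0 9F 94 BE.
Offset 7: leading byte 0xF0 = 11110000 → 4-byte char #3 = F0 B7 AB B7.
Offset 11: leading byte 0xCB = 11001011 → 2-byte char #4 = CB A3.
Offset 13: leading byte 0xEC = 11101100 → 3-byte char #5 = EC 90 95.
Offset 16: leading byte 0xF3 = 11110011 → 4-byte char #6 = F3 BB AB 86.
Leading byte 0xF3 = 11110011 matches 11110xxx → 4-byte sequence.
Byte 1: 0xF3 = 11110011, payload 011 (3 bits).
Byte 2: 0xBB = 10111011 (10xxxxxx ✓), payload 111011.
Byte 3: 0xAB = 10101011 (10xxxxxx ✓), payload 101011.
Byte 4: 0x86 = 10000110 (10xxxxxx ✓), payload 000110.
Concatenate: 011111011101011000110 = 0xFBAC6 (21 bits → U+FBAC6).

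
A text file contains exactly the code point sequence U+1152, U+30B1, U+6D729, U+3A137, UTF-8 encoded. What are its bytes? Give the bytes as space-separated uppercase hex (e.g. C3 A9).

U+1152: 3-byte form → E1 85 92.
U+30B1: 3-byte form → E3 82 B1.
U+6D729: 4-byte form → F1 AD 9C A9.
U+3A137: 4-byte form → F0 BA 84 B7.
Concatenated (14 bytes): E1 85 92 E3 82 B1 F1 AD 9C A9 F0 BA 84 B7.

E1 85 92 E3 82 B1 F1 AD 9C A9 F0 BA 84 B7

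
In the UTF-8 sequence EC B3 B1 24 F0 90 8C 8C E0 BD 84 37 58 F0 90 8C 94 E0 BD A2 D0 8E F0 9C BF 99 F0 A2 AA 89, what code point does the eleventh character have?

U+22A89

Offset 0: leading byte 0xEC = 11101100 → 3-byte char #1 = EC B3 B1.
Offset 3: leading byte 0x24 = 00100100 → 1-byte char #2 = 24.
Offset 4: leading byte 0xF0 = 11110000 → 4-byte char #3 = F0 90 8C 8C.
Offset 8: leading byte 0xE0 = 11100000 → 3-byte char #4 = E0 BD 84.
Offset 11: leading byte 0x37 = 00110111 → 1-byte char #5 = 37.
Offset 12: leading byte 0x58 = 01011000 → 1-byte char #6 = 58.
Offset 13: leading byte 0xF0 = 11110000 → 4-byte char #7 = F0 90 8C 94.
Offset 17: leading byte 0xE0 = 11100000 → 3-byte char #8 = E0 BD A2.
Offset 20: leading byte 0xD0 = 11010000 → 2-byte char #9 = D0 8E.
Offset 22: leading byte 0xF0 = 11110000 → 4-byte char #10 = F0 9C BF 99.
Offset 26: leading byte 0xF0 = 11110000 → 4-byte char #11 = F0 A2 AA 89.
Leading byte 0xF0 = 11110000 matches 11110xxx → 4-byte sequence.
Byte 1: 0xF0 = 11110000, payload 000 (3 bits).
Byte 2: 0xA2 = 10100010 (10xxxxxx ✓), payload 100010.
Byte 3: 0xAA = 10101010 (10xxxxxx ✓), payload 101010.
Byte 4: 0x89 = 10001001 (10xxxxxx ✓), payload 001001.
Concatenate: 000100010101010001001 = 0x22A89 (21 bits → U+22A89).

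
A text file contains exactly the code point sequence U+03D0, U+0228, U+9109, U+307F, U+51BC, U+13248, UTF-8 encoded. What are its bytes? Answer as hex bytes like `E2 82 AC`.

CF 90 C8 A8 E9 84 89 E3 81 BF E5 86 BC F0 93 89 88

U+03D0: 2-byte form → CF 90.
U+0228: 2-byte form → C8 A8.
U+9109: 3-byte form → E9 84 89.
U+307F: 3-byte form → E3 81 BF.
U+51BC: 3-byte form → E5 86 BC.
U+13248: 4-byte form → F0 93 89 88.
Concatenated (17 bytes): CF 90 C8 A8 E9 84 89 E3 81 BF E5 86 BC F0 93 89 88.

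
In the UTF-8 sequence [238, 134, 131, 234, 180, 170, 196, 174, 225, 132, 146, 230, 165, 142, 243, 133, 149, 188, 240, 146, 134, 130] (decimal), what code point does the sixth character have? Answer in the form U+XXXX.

U+C557C

Offset 0: leading byte 0xEE = 11101110 → 3-byte char #1 = EE 86 83.
Offset 3: leading byte 0xEA = 11101010 → 3-byte char #2 = EA B4 AA.
Offset 6: leading byte 0xC4 = 11000100 → 2-byte char #3 = C4 AE.
Offset 8: leading byte 0xE1 = 11100001 → 3-byte char #4 = E1 84 92.
Offset 11: leading byte 0xE6 = 11100110 → 3-byte char #5 = E6 A5 8E.
Offset 14: leading byte 0xF3 = 11110011 → 4-byte char #6 = F3 85 95 BC.
Leading byte 0xF3 = 11110011 matches 11110xxx → 4-byte sequence.
Byte 1: 0xF3 = 11110011, payload 011 (3 bits).
Byte 2: 0x85 = 10000101 (10xxxxxx ✓), payload 000101.
Byte 3: 0x95 = 10010101 (10xxxxxx ✓), payload 010101.
Byte 4: 0xBC = 10111100 (10xxxxxx ✓), payload 111100.
Concatenate: 011000101010101111100 = 0xC557C (21 bits → U+C557C).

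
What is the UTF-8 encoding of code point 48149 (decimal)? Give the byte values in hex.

EB B0 95

U+BC15 = 0xBC15 = 48149 decimal. In range U+0800–U+FFFF → 3-byte form: 1110xxxx 10xxxxxx 10xxxxxx.
Binary (16 bits): 1011110000010101.
Split 4+6+6: 1011 | 110000 | 010101.
Byte 1: 11101011 = 0xEB.
Byte 2: 10110000 = 0xB0.
Byte 3: 10010101 = 0x95.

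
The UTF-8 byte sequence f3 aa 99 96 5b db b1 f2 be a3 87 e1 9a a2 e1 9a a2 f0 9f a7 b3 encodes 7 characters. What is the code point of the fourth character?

U+BE8C7

Offset 0: leading byte 0xF3 = 11110011 → 4-byte char #1 = F3 AA 99 96.
Offset 4: leading byte 0x5B = 01011011 → 1-byte char #2 = 5B.
Offset 5: leading byte 0xDB = 11011011 → 2-byte char #3 = DB B1.
Offset 7: leading byte 0xF2 = 11110010 → 4-byte char #4 = F2 BE A3 87.
Leading byte 0xF2 = 11110010 matches 11110xxx → 4-byte sequence.
Byte 1: 0xF2 = 11110010, payload 010 (3 bits).
Byte 2: 0xBE = 10111110 (10xxxxxx ✓), payload 111110.
Byte 3: 0xA3 = 10100011 (10xxxxxx ✓), payload 100011.
Byte 4: 0x87 = 10000111 (10xxxxxx ✓), payload 000111.
Concatenate: 010111110100011000111 = 0xBE8C7 (21 bits → U+BE8C7).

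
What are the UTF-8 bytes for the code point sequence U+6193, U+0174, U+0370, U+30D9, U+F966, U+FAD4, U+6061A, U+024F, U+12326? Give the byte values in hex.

E6 86 93 C5 B4 CD B0 E3 83 99 EF A5 A6 EF AB 94 F1 A0 98 9A C9 8F F0 92 8C A6

U+6193: 3-byte form → E6 86 93.
U+0174: 2-byte form → C5 B4.
U+0370: 2-byte form → CD B0.
U+30D9: 3-byte form → E3 83 99.
U+F966: 3-byte form → EF A5 A6.
U+FAD4: 3-byte form → EF AB 94.
U+6061A: 4-byte form → F1 A0 98 9A.
U+024F: 2-byte form → C9 8F.
U+12326: 4-byte form → F0 92 8C A6.
Concatenated (26 bytes): E6 86 93 C5 B4 CD B0 E3 83 99 EF A5 A6 EF AB 94 F1 A0 98 9A C9 8F F0 92 8C A6.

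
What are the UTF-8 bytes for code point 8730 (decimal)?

E2 88 9A

U+221A = 0x221A = 8730 decimal. In range U+0800–U+FFFF → 3-byte form: 1110xxxx 10xxxxxx 10xxxxxx.
Binary (16 bits): 0010001000011010.
Split 4+6+6: 0010 | 001000 | 011010.
Byte 1: 11100010 = 0xE2.
Byte 2: 10001000 = 0x88.
Byte 3: 10011010 = 0x9A.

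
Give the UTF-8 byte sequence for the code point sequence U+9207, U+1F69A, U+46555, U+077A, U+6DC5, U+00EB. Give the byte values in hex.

U+9207: 3-byte form → E9 88 87.
U+1F69A: 4-byte form → F0 9F 9A 9A.
U+46555: 4-byte form → F1 86 95 95.
U+077A: 2-byte form → DD BA.
U+6DC5: 3-byte form → E6 B7 85.
U+00EB: 2-byte form → C3 AB.
Concatenated (18 bytes): E9 88 87 F0 9F 9A 9A F1 86 95 95 DD BA E6 B7 85 C3 AB.

E9 88 87 F0 9F 9A 9A F1 86 95 95 DD BA E6 B7 85 C3 AB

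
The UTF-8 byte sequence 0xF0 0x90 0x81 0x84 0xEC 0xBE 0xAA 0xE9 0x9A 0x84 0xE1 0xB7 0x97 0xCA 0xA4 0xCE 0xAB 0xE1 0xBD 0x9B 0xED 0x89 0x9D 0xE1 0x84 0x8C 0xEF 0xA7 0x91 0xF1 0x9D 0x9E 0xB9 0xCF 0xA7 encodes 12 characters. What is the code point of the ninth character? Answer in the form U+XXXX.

Offset 0: leading byte 0xF0 = 11110000 → 4-byte char #1 = F0 90 81 84.
Offset 4: leading byte 0xEC = 11101100 → 3-byte char #2 = EC BE AA.
Offset 7: leading byte 0xE9 = 11101001 → 3-byte char #3 = E9 9A 84.
Offset 10: leading byte 0xE1 = 11100001 → 3-byte char #4 = E1 B7 97.
Offset 13: leading byte 0xCA = 11001010 → 2-byte char #5 = CA A4.
Offset 15: leading byte 0xCE = 11001110 → 2-byte char #6 = CE AB.
Offset 17: leading byte 0xE1 = 11100001 → 3-byte char #7 = E1 BD 9B.
Offset 20: leading byte 0xED = 11101101 → 3-byte char #8 = ED 89 9D.
Offset 23: leading byte 0xE1 = 11100001 → 3-byte char #9 = E1 84 8C.
Leading byte 0xE1 = 11100001 matches 1110xxxx → 3-byte sequence.
Byte 1: 0xE1 = 11100001, payload 0001 (4 bits).
Byte 2: 0x84 = 10000100 (10xxxxxx ✓), payload 000100.
Byte 3: 0x8C = 10001100 (10xxxxxx ✓), payload 001100.
Concatenate: 0001000100001100 = 0x110C (16 bits → U+110C).

U+110C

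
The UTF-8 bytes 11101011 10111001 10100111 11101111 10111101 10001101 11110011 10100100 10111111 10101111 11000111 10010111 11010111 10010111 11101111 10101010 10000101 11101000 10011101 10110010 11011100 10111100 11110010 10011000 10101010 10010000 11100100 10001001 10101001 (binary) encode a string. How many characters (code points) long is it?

10

Byte at offset 0: 0xEB = 11101011 → 3-byte char (#1). Advance 3.
Byte at offset 3: 0xEF = 11101111 → 3-byte char (#2). Advance 3.
Byte at offset 6: 0xF3 = 11110011 → 4-byte char (#3). Advance 4.
Byte at offset 10: 0xC7 = 11000111 → 2-byte char (#4). Advance 2.
Byte at offset 12: 0xD7 = 11010111 → 2-byte char (#5). Advance 2.
Byte at offset 14: 0xEF = 11101111 → 3-byte char (#6). Advance 3.
Byte at offset 17: 0xE8 = 11101000 → 3-byte char (#7). Advance 3.
Byte at offset 20: 0xDC = 11011100 → 2-byte char (#8). Advance 2.
Byte at offset 22: 0xF2 = 11110010 → 4-byte char (#9). Advance 4.
Byte at offset 26: 0xE4 = 11100100 → 3-byte char (#10). Advance 3.
Reached end at offset 29 after 10 code points.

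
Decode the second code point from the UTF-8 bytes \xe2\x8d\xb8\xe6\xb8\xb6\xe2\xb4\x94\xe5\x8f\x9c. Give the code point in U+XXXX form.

U+6E36

Offset 0: leading byte 0xE2 = 11100010 → 3-byte char #1 = E2 8D B8.
Offset 3: leading byte 0xE6 = 11100110 → 3-byte char #2 = E6 B8 B6.
Leading byte 0xE6 = 11100110 matches 1110xxxx → 3-byte sequence.
Byte 1: 0xE6 = 11100110, payload 0110 (4 bits).
Byte 2: 0xB8 = 10111000 (10xxxxxx ✓), payload 111000.
Byte 3: 0xB6 = 10110110 (10xxxxxx ✓), payload 110110.
Concatenate: 0110111000110110 = 0x6E36 (16 bits → U+6E36).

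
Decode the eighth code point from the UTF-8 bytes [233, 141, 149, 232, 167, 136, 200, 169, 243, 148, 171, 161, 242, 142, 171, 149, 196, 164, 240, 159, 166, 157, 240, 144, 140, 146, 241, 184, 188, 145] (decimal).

U+10312

Offset 0: leading byte 0xE9 = 11101001 → 3-byte char #1 = E9 8D 95.
Offset 3: leading byte 0xE8 = 11101000 → 3-byte char #2 = E8 A7 88.
Offset 6: leading byte 0xC8 = 11001000 → 2-byte char #3 = C8 A9.
Offset 8: leading byte 0xF3 = 11110011 → 4-byte char #4 = F3 94 AB A1.
Offset 12: leading byte 0xF2 = 11110010 → 4-byte char #5 = F2 8E AB 95.
Offset 16: leading byte 0xC4 = 11000100 → 2-byte char #6 = C4 A4.
Offset 18: leading byte 0xF0 = 11110000 → 4-byte char #7 = F0 9F A6 9D.
Offset 22: leading byte 0xF0 = 11110000 → 4-byte char #8 = F0 90 8C 92.
Leading byte 0xF0 = 11110000 matches 11110xxx → 4-byte sequence.
Byte 1: 0xF0 = 11110000, payload 000 (3 bits).
Byte 2: 0x90 = 10010000 (10xxxxxx ✓), payload 010000.
Byte 3: 0x8C = 10001100 (10xxxxxx ✓), payload 001100.
Byte 4: 0x92 = 10010010 (10xxxxxx ✓), payload 010010.
Concatenate: 000010000001100010010 = 0x10312 (21 bits → U+10312).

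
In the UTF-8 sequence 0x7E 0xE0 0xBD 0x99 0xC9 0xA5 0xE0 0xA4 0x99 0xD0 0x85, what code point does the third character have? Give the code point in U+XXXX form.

Offset 0: leading byte 0x7E = 01111110 → 1-byte char #1 = 7E.
Offset 1: leading byte 0xE0 = 11100000 → 3-byte char #2 = E0 BD 99.
Offset 4: leading byte 0xC9 = 11001001 → 2-byte char #3 = C9 A5.
Leading byte 0xC9 = 11001001 matches 110xxxxx → 2-byte sequence.
Byte 1: 0xC9 = 11001001, payload 01001 (5 bits).
Byte 2: 0xA5 = 10100101 (10xxxxxx ✓), payload 100101.
Concatenate: 01001100101 = 0x265 (11 bits → U+0265).

U+0265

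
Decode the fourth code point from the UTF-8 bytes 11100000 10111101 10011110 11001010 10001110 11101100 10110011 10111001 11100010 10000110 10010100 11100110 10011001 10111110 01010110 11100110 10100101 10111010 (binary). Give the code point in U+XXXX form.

U+2194

Offset 0: leading byte 0xE0 = 11100000 → 3-byte char #1 = E0 BD 9E.
Offset 3: leading byte 0xCA = 11001010 → 2-byte char #2 = CA 8E.
Offset 5: leading byte 0xEC = 11101100 → 3-byte char #3 = EC B3 B9.
Offset 8: leading byte 0xE2 = 11100010 → 3-byte char #4 = E2 86 94.
Leading byte 0xE2 = 11100010 matches 1110xxxx → 3-byte sequence.
Byte 1: 0xE2 = 11100010, payload 0010 (4 bits).
Byte 2: 0x86 = 10000110 (10xxxxxx ✓), payload 000110.
Byte 3: 0x94 = 10010100 (10xxxxxx ✓), payload 010100.
Concatenate: 0010000110010100 = 0x2194 (16 bits → U+2194).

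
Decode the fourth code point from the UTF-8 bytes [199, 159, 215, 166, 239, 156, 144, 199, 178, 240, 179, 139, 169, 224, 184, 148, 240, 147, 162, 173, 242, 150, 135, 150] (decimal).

Offset 0: leading byte 0xC7 = 11000111 → 2-byte char #1 = C7 9F.
Offset 2: leading byte 0xD7 = 11010111 → 2-byte char #2 = D7 A6.
Offset 4: leading byte 0xEF = 11101111 → 3-byte char #3 = EF 9C 90.
Offset 7: leading byte 0xC7 = 11000111 → 2-byte char #4 = C7 B2.
Leading byte 0xC7 = 11000111 matches 110xxxxx → 2-byte sequence.
Byte 1: 0xC7 = 11000111, payload 00111 (5 bits).
Byte 2: 0xB2 = 10110010 (10xxxxxx ✓), payload 110010.
Concatenate: 00111110010 = 0x1F2 (11 bits → U+01F2).

U+01F2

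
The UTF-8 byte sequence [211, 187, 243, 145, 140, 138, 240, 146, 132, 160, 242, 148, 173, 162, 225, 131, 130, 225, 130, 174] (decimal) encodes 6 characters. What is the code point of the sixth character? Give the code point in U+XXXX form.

Offset 0: leading byte 0xD3 = 11010011 → 2-byte char #1 = D3 BB.
Offset 2: leading byte 0xF3 = 11110011 → 4-byte char #2 = F3 91 8C 8A.
Offset 6: leading byte 0xF0 = 11110000 → 4-byte char #3 = F0 92 84 A0.
Offset 10: leading byte 0xF2 = 11110010 → 4-byte char #4 = F2 94 AD A2.
Offset 14: leading byte 0xE1 = 11100001 → 3-byte char #5 = E1 83 82.
Offset 17: leading byte 0xE1 = 11100001 → 3-byte char #6 = E1 82 AE.
Leading byte 0xE1 = 11100001 matches 1110xxxx → 3-byte sequence.
Byte 1: 0xE1 = 11100001, payload 0001 (4 bits).
Byte 2: 0x82 = 10000010 (10xxxxxx ✓), payload 000010.
Byte 3: 0xAE = 10101110 (10xxxxxx ✓), payload 101110.
Concatenate: 0001000010101110 = 0x10AE (16 bits → U+10AE).

U+10AE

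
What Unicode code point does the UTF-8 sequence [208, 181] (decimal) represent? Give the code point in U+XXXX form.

Leading byte 0xD0 = 11010000 matches 110xxxxx → 2-byte sequence.
Byte 1: 0xD0 = 11010000, payload 10000 (5 bits).
Byte 2: 0xB5 = 10110101 (10xxxxxx ✓), payload 110101.
Concatenate: 10000110101 = 0x435 (11 bits → U+0435).

U+0435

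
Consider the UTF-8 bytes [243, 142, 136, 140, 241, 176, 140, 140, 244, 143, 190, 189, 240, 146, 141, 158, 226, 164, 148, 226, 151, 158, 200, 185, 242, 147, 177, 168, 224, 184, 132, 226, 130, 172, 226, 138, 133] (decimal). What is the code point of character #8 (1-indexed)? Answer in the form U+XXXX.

Offset 0: leading byte 0xF3 = 11110011 → 4-byte char #1 = F3 8E 88 8C.
Offset 4: leading byte 0xF1 = 11110001 → 4-byte char #2 = F1 B0 8C 8C.
Offset 8: leading byte 0xF4 = 11110100 → 4-byte char #3 = F4 8F BE BD.
Offset 12: leading byte 0xF0 = 11110000 → 4-byte char #4 = F0 92 8D 9E.
Offset 16: leading byte 0xE2 = 11100010 → 3-byte char #5 = E2 A4 94.
Offset 19: leading byte 0xE2 = 11100010 → 3-byte char #6 = E2 97 9E.
Offset 22: leading byte 0xC8 = 11001000 → 2-byte char #7 = C8 B9.
Offset 24: leading byte 0xF2 = 11110010 → 4-byte char #8 = F2 93 B1 A8.
Leading byte 0xF2 = 11110010 matches 11110xxx → 4-byte sequence.
Byte 1: 0xF2 = 11110010, payload 010 (3 bits).
Byte 2: 0x93 = 10010011 (10xxxxxx ✓), payload 010011.
Byte 3: 0xB1 = 10110001 (10xxxxxx ✓), payload 110001.
Byte 4: 0xA8 = 10101000 (10xxxxxx ✓), payload 101000.
Concatenate: 010010011110001101000 = 0x93C68 (21 bits → U+93C68).

U+93C68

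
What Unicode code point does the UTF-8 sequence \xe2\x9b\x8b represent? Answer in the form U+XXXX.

U+26CB

Leading byte 0xE2 = 11100010 matches 1110xxxx → 3-byte sequence.
Byte 1: 0xE2 = 11100010, payload 0010 (4 bits).
Byte 2: 0x9B = 10011011 (10xxxxxx ✓), payload 011011.
Byte 3: 0x8B = 10001011 (10xxxxxx ✓), payload 001011.
Concatenate: 0010011011001011 = 0x26CB (16 bits → U+26CB).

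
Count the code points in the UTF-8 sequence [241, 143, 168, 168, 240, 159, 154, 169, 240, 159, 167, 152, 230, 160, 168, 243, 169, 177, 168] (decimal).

5

Byte at offset 0: 0xF1 = 11110001 → 4-byte char (#1). Advance 4.
Byte at offset 4: 0xF0 = 11110000 → 4-byte char (#2). Advance 4.
Byte at offset 8: 0xF0 = 11110000 → 4-byte char (#3). Advance 4.
Byte at offset 12: 0xE6 = 11100110 → 3-byte char (#4). Advance 3.
Byte at offset 15: 0xF3 = 11110011 → 4-byte char (#5). Advance 4.
Reached end at offset 19 after 5 code points.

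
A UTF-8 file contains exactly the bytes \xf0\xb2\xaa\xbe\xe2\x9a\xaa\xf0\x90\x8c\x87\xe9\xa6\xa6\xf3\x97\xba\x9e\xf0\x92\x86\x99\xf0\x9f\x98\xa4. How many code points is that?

7

Byte at offset 0: 0xF0 = 11110000 → 4-byte char (#1). Advance 4.
Byte at offset 4: 0xE2 = 11100010 → 3-byte char (#2). Advance 3.
Byte at offset 7: 0xF0 = 11110000 → 4-byte char (#3). Advance 4.
Byte at offset 11: 0xE9 = 11101001 → 3-byte char (#4). Advance 3.
Byte at offset 14: 0xF3 = 11110011 → 4-byte char (#5). Advance 4.
Byte at offset 18: 0xF0 = 11110000 → 4-byte char (#6). Advance 4.
Byte at offset 22: 0xF0 = 11110000 → 4-byte char (#7). Advance 4.
Reached end at offset 26 after 7 code points.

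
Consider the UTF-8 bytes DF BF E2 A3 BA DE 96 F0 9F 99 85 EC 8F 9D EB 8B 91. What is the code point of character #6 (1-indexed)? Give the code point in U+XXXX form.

Offset 0: leading byte 0xDF = 11011111 → 2-byte char #1 = DF BF.
Offset 2: leading byte 0xE2 = 11100010 → 3-byte char #2 = E2 A3 BA.
Offset 5: leading byte 0xDE = 11011110 → 2-byte char #3 = DE 96.
Offset 7: leading byte 0xF0 = 11110000 → 4-byte char #4 = F0 9F 99 85.
Offset 11: leading byte 0xEC = 11101100 → 3-byte char #5 = EC 8F 9D.
Offset 14: leading byte 0xEB = 11101011 → 3-byte char #6 = EB 8B 91.
Leading byte 0xEB = 11101011 matches 1110xxxx → 3-byte sequence.
Byte 1: 0xEB = 11101011, payload 1011 (4 bits).
Byte 2: 0x8B = 10001011 (10xxxxxx ✓), payload 001011.
Byte 3: 0x91 = 10010001 (10xxxxxx ✓), payload 010001.
Concatenate: 1011001011010001 = 0xB2D1 (16 bits → U+B2D1).

U+B2D1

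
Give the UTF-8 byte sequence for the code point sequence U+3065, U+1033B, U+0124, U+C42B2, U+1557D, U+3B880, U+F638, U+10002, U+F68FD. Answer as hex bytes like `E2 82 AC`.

E3 81 A5 F0 90 8C BB C4 A4 F3 84 8A B2 F0 95 95 BD F0 BB A2 80 EF 98 B8 F0 90 80 82 F3 B6 A3 BD

U+3065: 3-byte form → E3 81 A5.
U+1033B: 4-byte form → F0 90 8C BB.
U+0124: 2-byte form → C4 A4.
U+C42B2: 4-byte form → F3 84 8A B2.
U+1557D: 4-byte form → F0 95 95 BD.
U+3B880: 4-byte form → F0 BB A2 80.
U+F638: 3-byte form → EF 98 B8.
U+10002: 4-byte form → F0 90 80 82.
U+F68FD: 4-byte form → F3 B6 A3 BD.
Concatenated (32 bytes): E3 81 A5 F0 90 8C BB C4 A4 F3 84 8A B2 F0 95 95 BD F0 BB A2 80 EF 98 B8 F0 90 80 82 F3 B6 A3 BD.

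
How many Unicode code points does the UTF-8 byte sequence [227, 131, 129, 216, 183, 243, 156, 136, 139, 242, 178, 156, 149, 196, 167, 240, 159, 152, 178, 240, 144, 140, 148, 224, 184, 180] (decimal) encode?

8

Byte at offset 0: 0xE3 = 11100011 → 3-byte char (#1). Advance 3.
Byte at offset 3: 0xD8 = 11011000 → 2-byte char (#2). Advance 2.
Byte at offset 5: 0xF3 = 11110011 → 4-byte char (#3). Advance 4.
Byte at offset 9: 0xF2 = 11110010 → 4-byte char (#4). Advance 4.
Byte at offset 13: 0xC4 = 11000100 → 2-byte char (#5). Advance 2.
Byte at offset 15: 0xF0 = 11110000 → 4-byte char (#6). Advance 4.
Byte at offset 19: 0xF0 = 11110000 → 4-byte char (#7). Advance 4.
Byte at offset 23: 0xE0 = 11100000 → 3-byte char (#8). Advance 3.
Reached end at offset 26 after 8 code points.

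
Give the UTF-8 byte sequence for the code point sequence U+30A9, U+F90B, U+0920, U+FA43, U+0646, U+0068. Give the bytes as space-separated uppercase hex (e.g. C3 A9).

E3 82 A9 EF A4 8B E0 A4 A0 EF A9 83 D9 86 68

U+30A9: 3-byte form → E3 82 A9.
U+F90B: 3-byte form → EF A4 8B.
U+0920: 3-byte form → E0 A4 A0.
U+FA43: 3-byte form → EF A9 83.
U+0646: 2-byte form → D9 86.
U+0068: 1-byte form → 68.
Concatenated (15 bytes): E3 82 A9 EF A4 8B E0 A4 A0 EF A9 83 D9 86 68.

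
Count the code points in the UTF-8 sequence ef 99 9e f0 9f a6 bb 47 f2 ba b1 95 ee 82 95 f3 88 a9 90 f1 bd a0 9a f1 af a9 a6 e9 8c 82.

Byte at offset 0: 0xEF = 11101111 → 3-byte char (#1). Advance 3.
Byte at offset 3: 0xF0 = 11110000 → 4-byte char (#2). Advance 4.
Byte at offset 7: 0x47 = 01000111 → 1-byte char (#3). Advance 1.
Byte at offset 8: 0xF2 = 11110010 → 4-byte char (#4). Advance 4.
Byte at offset 12: 0xEE = 11101110 → 3-byte char (#5). Advance 3.
Byte at offset 15: 0xF3 = 11110011 → 4-byte char (#6). Advance 4.
Byte at offset 19: 0xF1 = 11110001 → 4-byte char (#7). Advance 4.
Byte at offset 23: 0xF1 = 11110001 → 4-byte char (#8). Advance 4.
Byte at offset 27: 0xE9 = 11101001 → 3-byte char (#9). Advance 3.
Reached end at offset 30 after 9 code points.

9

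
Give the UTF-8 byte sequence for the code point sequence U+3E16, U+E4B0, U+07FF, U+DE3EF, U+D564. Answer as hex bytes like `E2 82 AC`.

U+3E16: 3-byte form → E3 B8 96.
U+E4B0: 3-byte form → EE 92 B0.
U+07FF: 2-byte form → DF BF.
U+DE3EF: 4-byte form → F3 9E 8F AF.
U+D564: 3-byte form → ED 95 A4.
Concatenated (15 bytes): E3 B8 96 EE 92 B0 DF BF F3 9E 8F AF ED 95 A4.

E3 B8 96 EE 92 B0 DF BF F3 9E 8F AF ED 95 A4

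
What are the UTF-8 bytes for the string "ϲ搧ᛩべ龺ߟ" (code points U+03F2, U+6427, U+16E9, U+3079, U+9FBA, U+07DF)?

U+03F2: 2-byte form → CF B2.
U+6427: 3-byte form → E6 90 A7.
U+16E9: 3-byte form → E1 9B A9.
U+3079: 3-byte form → E3 81 B9.
U+9FBA: 3-byte form → E9 BE BA.
U+07DF: 2-byte form → DF 9F.
Concatenated (16 bytes): CF B2 E6 90 A7 E1 9B A9 E3 81 B9 E9 BE BA DF 9F.

CF B2 E6 90 A7 E1 9B A9 E3 81 B9 E9 BE BA DF 9F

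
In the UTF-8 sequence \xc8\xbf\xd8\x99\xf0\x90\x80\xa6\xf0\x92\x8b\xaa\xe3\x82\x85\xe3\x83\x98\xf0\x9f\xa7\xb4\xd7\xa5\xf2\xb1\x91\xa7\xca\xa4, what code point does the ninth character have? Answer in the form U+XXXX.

Offset 0: leading byte 0xC8 = 11001000 → 2-byte char #1 = C8 BF.
Offset 2: leading byte 0xD8 = 11011000 → 2-byte char #2 = D8 99.
Offset 4: leading byte 0xF0 = 11110000 → 4-byte char #3 = F0 90 80 A6.
Offset 8: leading byte 0xF0 = 11110000 → 4-byte char #4 = F0 92 8B AA.
Offset 12: leading byte 0xE3 = 11100011 → 3-byte char #5 = E3 82 85.
Offset 15: leading byte 0xE3 = 11100011 → 3-byte char #6 = E3 83 98.
Offset 18: leading byte 0xF0 = 11110000 → 4-byte char #7 = F0 9F A7 B4.
Offset 22: leading byte 0xD7 = 11010111 → 2-byte char #8 = D7 A5.
Offset 24: leading byte 0xF2 = 11110010 → 4-byte char #9 = F2 B1 91 A7.
Leading byte 0xF2 = 11110010 matches 11110xxx → 4-byte sequence.
Byte 1: 0xF2 = 11110010, payload 010 (3 bits).
Byte 2: 0xB1 = 10110001 (10xxxxxx ✓), payload 110001.
Byte 3: 0x91 = 10010001 (10xxxxxx ✓), payload 010001.
Byte 4: 0xA7 = 10100111 (10xxxxxx ✓), payload 100111.
Concatenate: 010110001010001100111 = 0xB1467 (21 bits → U+B1467).

U+B1467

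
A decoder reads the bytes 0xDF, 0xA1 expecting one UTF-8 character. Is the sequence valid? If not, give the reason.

valid

Leading byte 0xDF = 11011111 → 2-byte form.
Continuation bytes 0xA1=10100001 all match 10xxxxxx.
Decoded value 0x7E1 is ≥ 0x80 (shortest form) and not a surrogate.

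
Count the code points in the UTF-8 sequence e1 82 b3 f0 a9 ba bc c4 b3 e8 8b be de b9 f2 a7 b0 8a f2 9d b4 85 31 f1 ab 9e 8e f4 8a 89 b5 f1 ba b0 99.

Byte at offset 0: 0xE1 = 11100001 → 3-byte char (#1). Advance 3.
Byte at offset 3: 0xF0 = 11110000 → 4-byte char (#2). Advance 4.
Byte at offset 7: 0xC4 = 11000100 → 2-byte char (#3). Advance 2.
Byte at offset 9: 0xE8 = 11101000 → 3-byte char (#4). Advance 3.
Byte at offset 12: 0xDE = 11011110 → 2-byte char (#5). Advance 2.
Byte at offset 14: 0xF2 = 11110010 → 4-byte char (#6). Advance 4.
Byte at offset 18: 0xF2 = 11110010 → 4-byte char (#7). Advance 4.
Byte at offset 22: 0x31 = 00110001 → 1-byte char (#8). Advance 1.
Byte at offset 23: 0xF1 = 11110001 → 4-byte char (#9). Advance 4.
Byte at offset 27: 0xF4 = 11110100 → 4-byte char (#10). Advance 4.
Byte at offset 31: 0xF1 = 11110001 → 4-byte char (#11). Advance 4.
Reached end at offset 35 after 11 code points.

11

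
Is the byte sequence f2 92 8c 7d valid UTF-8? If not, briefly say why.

invalid (non-continuation byte where continuation expected)

Leading byte 0xF2 = 11110010 → 4-byte form.
Byte 4 is 0x7D = 01111101, which is not 10xxxxxx — expected a continuation byte.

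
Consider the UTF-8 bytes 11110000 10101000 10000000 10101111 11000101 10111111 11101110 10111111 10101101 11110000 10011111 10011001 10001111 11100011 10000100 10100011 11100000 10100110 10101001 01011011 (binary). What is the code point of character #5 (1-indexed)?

U+3123

Offset 0: leading byte 0xF0 = 11110000 → 4-byte char #1 = F0 A8 80 AF.
Offset 4: leading byte 0xC5 = 11000101 → 2-byte char #2 = C5 BF.
Offset 6: leading byte 0xEE = 11101110 → 3-byte char #3 = EE BF AD.
Offset 9: leading byte 0xF0 = 11110000 → 4-byte char #4 = F0 9F 99 8F.
Offset 13: leading byte 0xE3 = 11100011 → 3-byte char #5 = E3 84 A3.
Leading byte 0xE3 = 11100011 matches 1110xxxx → 3-byte sequence.
Byte 1: 0xE3 = 11100011, payload 0011 (4 bits).
Byte 2: 0x84 = 10000100 (10xxxxxx ✓), payload 000100.
Byte 3: 0xA3 = 10100011 (10xxxxxx ✓), payload 100011.
Concatenate: 0011000100100011 = 0x3123 (16 bits → U+3123).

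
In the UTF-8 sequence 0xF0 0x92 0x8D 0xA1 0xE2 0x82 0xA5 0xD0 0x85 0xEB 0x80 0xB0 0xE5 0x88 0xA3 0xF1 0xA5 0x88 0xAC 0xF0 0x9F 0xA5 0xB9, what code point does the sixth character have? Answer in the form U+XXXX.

Offset 0: leading byte 0xF0 = 11110000 → 4-byte char #1 = F0 92 8D A1.
Offset 4: leading byte 0xE2 = 11100010 → 3-byte char #2 = E2 82 A5.
Offset 7: leading byte 0xD0 = 11010000 → 2-byte char #3 = D0 85.
Offset 9: leading byte 0xEB = 11101011 → 3-byte char #4 = EB 80 B0.
Offset 12: leading byte 0xE5 = 11100101 → 3-byte char #5 = E5 88 A3.
Offset 15: leading byte 0xF1 = 11110001 → 4-byte char #6 = F1 A5 88 AC.
Leading byte 0xF1 = 11110001 matches 11110xxx → 4-byte sequence.
Byte 1: 0xF1 = 11110001, payload 001 (3 bits).
Byte 2: 0xA5 = 10100101 (10xxxxxx ✓), payload 100101.
Byte 3: 0x88 = 10001000 (10xxxxxx ✓), payload 001000.
Byte 4: 0xAC = 10101100 (10xxxxxx ✓), payload 101100.
Concatenate: 001100101001000101100 = 0x6522C (21 bits → U+6522C).

U+6522C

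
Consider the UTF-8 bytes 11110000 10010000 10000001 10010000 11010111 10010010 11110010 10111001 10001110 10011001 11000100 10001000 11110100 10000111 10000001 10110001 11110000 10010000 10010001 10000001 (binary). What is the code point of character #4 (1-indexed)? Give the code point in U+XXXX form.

U+0108

Offset 0: leading byte 0xF0 = 11110000 → 4-byte char #1 = F0 90 81 90.
Offset 4: leading byte 0xD7 = 11010111 → 2-byte char #2 = D7 92.
Offset 6: leading byte 0xF2 = 11110010 → 4-byte char #3 = F2 B9 8E 99.
Offset 10: leading byte 0xC4 = 11000100 → 2-byte char #4 = C4 88.
Leading byte 0xC4 = 11000100 matches 110xxxxx → 2-byte sequence.
Byte 1: 0xC4 = 11000100, payload 00100 (5 bits).
Byte 2: 0x88 = 10001000 (10xxxxxx ✓), payload 001000.
Concatenate: 00100001000 = 0x108 (11 bits → U+0108).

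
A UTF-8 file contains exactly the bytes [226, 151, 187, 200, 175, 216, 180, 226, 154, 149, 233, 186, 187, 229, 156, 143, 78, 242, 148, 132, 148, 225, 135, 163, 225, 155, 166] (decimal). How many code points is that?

Byte at offset 0: 0xE2 = 11100010 → 3-byte char (#1). Advance 3.
Byte at offset 3: 0xC8 = 11001000 → 2-byte char (#2). Advance 2.
Byte at offset 5: 0xD8 = 11011000 → 2-byte char (#3). Advance 2.
Byte at offset 7: 0xE2 = 11100010 → 3-byte char (#4). Advance 3.
Byte at offset 10: 0xE9 = 11101001 → 3-byte char (#5). Advance 3.
Byte at offset 13: 0xE5 = 11100101 → 3-byte char (#6). Advance 3.
Byte at offset 16: 0x4E = 01001110 → 1-byte char (#7). Advance 1.
Byte at offset 17: 0xF2 = 11110010 → 4-byte char (#8). Advance 4.
Byte at offset 21: 0xE1 = 11100001 → 3-byte char (#9). Advance 3.
Byte at offset 24: 0xE1 = 11100001 → 3-byte char (#10). Advance 3.
Reached end at offset 27 after 10 code points.

10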